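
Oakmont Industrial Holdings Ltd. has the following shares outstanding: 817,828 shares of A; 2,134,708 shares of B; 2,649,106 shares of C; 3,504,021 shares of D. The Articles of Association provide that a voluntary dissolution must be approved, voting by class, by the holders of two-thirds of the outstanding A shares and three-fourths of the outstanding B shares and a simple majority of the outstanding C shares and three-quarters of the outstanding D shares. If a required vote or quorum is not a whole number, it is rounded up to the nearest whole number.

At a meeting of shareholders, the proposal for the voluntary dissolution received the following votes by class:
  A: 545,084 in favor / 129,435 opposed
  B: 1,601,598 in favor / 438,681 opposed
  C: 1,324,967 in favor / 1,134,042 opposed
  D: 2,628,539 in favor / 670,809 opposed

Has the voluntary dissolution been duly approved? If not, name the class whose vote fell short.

A: 2/3 of 817828 = 545218.67, rounded up to 545219; 545,219 required, 545,084 in favor — not approved.
B: 3/4 of 2134708 = 1601031; 1,601,031 required, 1,601,598 in favor — approved.
C: a majority of 2649106 is 1324554; 1,324,554 required, 1,324,967 in favor — approved.
D: 3/4 of 3504021 = 2628015.75, rounded up to 2628016; 2,628,016 required, 2,628,539 in favor — approved.

Not approved — the A shares did not give the required vote.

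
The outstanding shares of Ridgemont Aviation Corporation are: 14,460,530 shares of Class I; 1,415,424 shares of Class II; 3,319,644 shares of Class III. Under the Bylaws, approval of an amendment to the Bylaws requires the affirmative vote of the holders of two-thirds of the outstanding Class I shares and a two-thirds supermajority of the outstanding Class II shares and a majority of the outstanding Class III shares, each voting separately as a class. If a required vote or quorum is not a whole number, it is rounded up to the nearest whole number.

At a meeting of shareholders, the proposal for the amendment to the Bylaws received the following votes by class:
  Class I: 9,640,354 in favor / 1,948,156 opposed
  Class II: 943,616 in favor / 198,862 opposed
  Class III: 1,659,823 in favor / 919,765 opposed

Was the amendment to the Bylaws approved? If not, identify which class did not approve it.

Approved — every class gave the required vote.

Class I: 2/3 of 14460530 = 9640353.33, rounded up to 9640354; 9,640,354 required, 9,640,354 in favor — approved.
Class II: 2/3 of 1415424 = 943616; 943,616 required, 943,616 in favor — approved.
Class III: a majority of 3319644 is 1659823; 1,659,823 required, 1,659,823 in favor — approved.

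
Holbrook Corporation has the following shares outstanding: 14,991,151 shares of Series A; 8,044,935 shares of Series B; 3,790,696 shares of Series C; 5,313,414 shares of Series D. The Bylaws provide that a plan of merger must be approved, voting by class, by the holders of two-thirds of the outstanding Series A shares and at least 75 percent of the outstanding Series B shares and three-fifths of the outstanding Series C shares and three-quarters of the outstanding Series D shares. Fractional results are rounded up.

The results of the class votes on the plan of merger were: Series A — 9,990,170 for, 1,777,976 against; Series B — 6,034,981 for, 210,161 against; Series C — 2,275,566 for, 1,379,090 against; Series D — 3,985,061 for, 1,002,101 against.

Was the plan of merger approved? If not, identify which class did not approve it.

Not approved — the Series A shares did not give the required vote.

Series A: 2/3 of 14991151 = 9994100.67, rounded up to 9994101; 9,994,101 required, 9,990,170 in favor — not approved.
Series B: 3/4 of 8044935 = 6033701.25, rounded up to 6033702; 6,033,702 required, 6,034,981 in favor — approved.
Series C: 3/5 of 3790696 = 2274417.60, rounded up to 2274418; 2,274,418 required, 2,275,566 in favor — approved.
Series D: 3/4 of 5313414 = 3985060.50, rounded up to 3985061; 3,985,061 required, 3,985,061 in favor — approved.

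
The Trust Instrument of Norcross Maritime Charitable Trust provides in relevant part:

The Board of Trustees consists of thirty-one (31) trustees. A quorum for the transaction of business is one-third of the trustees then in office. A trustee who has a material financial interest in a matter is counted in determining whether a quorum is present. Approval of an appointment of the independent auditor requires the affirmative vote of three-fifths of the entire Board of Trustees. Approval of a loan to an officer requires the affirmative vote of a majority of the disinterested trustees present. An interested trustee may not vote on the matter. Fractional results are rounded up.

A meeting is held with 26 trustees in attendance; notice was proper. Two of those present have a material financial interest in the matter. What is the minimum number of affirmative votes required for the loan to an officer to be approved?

The loan to an officer requires a majority of the disinterested trustees present (26 − 2 = 24).
A majority of 24 is 13.

13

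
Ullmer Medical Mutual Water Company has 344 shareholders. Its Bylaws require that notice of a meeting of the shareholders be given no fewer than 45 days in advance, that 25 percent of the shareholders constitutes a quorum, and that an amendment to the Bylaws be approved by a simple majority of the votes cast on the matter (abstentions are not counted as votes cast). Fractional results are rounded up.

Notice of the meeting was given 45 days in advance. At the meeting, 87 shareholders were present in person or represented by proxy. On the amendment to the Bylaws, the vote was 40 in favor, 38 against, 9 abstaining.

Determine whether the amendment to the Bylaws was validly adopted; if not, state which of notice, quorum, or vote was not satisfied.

Valid — all requirements satisfied.

Notice: 45 days given; 45 required. Satisfied.
Quorum: 25% of 344 = 86; 87 present. Satisfied.
Vote: requires a majority of the votes cast (87 − 9 abstaining = 78); a majority of 78 is 40, so 40 needed; 40 in favor. Satisfied.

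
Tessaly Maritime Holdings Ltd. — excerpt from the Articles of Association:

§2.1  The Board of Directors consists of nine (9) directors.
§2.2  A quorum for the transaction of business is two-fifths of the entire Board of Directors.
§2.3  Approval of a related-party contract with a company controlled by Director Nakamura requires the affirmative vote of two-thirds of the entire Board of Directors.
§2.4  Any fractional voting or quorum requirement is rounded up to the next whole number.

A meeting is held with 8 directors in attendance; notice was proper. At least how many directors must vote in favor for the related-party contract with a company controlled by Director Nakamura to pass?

6

The related-party contract with a company controlled by Director Nakamura requires two-thirds of the entire Board of Directors (9).
2/3 of 9 = 6.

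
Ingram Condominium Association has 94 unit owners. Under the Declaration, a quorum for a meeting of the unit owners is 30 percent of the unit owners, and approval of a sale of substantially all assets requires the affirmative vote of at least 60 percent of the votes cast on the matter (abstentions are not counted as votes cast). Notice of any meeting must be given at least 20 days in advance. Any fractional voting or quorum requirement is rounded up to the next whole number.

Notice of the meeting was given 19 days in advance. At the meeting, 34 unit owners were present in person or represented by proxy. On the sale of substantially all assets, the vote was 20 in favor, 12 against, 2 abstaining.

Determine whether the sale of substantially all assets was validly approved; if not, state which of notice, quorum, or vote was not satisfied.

Notice: 19 days given; 20 required. Not satisfied.
Quorum: 30% of 94 = 28.20, rounded up to 29; 34 present. Satisfied.
Vote: requires three-fifths of the votes cast (34 − 2 abstaining = 32); 3/5 of 32 = 19.20, rounded up to 20, so 20 needed; 20 in favor. Satisfied.

Invalid — notice requirement not satisfied.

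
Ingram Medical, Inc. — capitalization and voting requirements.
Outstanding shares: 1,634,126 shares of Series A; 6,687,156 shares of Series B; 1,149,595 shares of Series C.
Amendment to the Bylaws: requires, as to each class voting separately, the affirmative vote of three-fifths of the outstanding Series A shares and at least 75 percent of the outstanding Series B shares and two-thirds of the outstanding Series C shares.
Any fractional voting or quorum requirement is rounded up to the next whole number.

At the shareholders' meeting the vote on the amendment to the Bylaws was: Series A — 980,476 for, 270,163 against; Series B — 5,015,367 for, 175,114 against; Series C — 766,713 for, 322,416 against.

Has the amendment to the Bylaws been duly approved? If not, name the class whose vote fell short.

Series A: 3/5 of 1634126 = 980475.60, rounded up to 980476; 980,476 required, 980,476 in favor — approved.
Series B: 3/4 of 6687156 = 5015367; 5,015,367 required, 5,015,367 in favor — approved.
Series C: 2/3 of 1149595 = 766396.67, rounded up to 766397; 766,397 required, 766,713 in favor — approved.

Approved — every class gave the required vote.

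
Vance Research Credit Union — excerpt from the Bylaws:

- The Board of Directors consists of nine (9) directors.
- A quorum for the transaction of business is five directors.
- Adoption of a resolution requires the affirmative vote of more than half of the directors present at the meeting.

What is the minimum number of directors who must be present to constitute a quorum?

5

The quorum is fixed at 5.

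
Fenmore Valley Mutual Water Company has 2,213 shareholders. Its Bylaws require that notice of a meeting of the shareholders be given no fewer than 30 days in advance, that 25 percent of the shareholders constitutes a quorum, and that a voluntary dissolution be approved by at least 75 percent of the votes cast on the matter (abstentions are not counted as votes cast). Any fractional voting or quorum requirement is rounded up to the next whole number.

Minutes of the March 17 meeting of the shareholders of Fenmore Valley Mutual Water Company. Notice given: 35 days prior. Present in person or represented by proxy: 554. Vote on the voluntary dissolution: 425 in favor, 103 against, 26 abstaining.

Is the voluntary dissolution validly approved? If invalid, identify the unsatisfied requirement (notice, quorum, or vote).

Notice: 35 days given; 30 required. Satisfied.
Quorum: 25% of 2,213 = 553.25, rounded up to 554; 554 present. Satisfied.
Vote: requires three-fourths of the votes cast (554 − 26 abstaining = 528); 3/4 of 528 = 396, so 396 needed; 425 in favor. Satisfied.

Valid — all requirements satisfied.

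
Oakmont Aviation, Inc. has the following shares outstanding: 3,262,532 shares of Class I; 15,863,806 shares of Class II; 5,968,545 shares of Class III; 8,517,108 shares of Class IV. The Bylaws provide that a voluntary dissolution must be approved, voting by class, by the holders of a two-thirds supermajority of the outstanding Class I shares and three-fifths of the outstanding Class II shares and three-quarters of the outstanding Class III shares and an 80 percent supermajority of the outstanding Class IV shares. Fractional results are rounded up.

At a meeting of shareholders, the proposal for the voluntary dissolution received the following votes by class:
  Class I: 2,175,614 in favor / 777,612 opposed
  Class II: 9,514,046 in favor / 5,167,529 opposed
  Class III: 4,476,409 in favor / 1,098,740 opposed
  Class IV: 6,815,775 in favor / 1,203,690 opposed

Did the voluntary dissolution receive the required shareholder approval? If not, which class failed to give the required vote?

Class I: 2/3 of 3262532 = 2175021.33, rounded up to 2175022; 2,175,022 required, 2,175,614 in favor — approved.
Class II: 3/5 of 15863806 = 9518283.60, rounded up to 9518284; 9,518,284 required, 9,514,046 in favor — not approved.
Class III: 3/4 of 5968545 = 4476408.75, rounded up to 4476409; 4,476,409 required, 4,476,409 in favor — approved.
Class IV: 4/5 of 8517108 = 6813686.40, rounded up to 6813687; 6,813,687 required, 6,815,775 in favor — approved.

Not approved — the Class II shares did not give the required vote.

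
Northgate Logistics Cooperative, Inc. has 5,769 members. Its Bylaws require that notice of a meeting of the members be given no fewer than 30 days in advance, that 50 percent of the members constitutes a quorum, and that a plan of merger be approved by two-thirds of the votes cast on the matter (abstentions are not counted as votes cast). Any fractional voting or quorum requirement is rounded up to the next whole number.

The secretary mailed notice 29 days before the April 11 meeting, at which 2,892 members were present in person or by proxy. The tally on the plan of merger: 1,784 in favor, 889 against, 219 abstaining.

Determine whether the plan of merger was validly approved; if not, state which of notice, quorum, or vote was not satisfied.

Invalid — notice requirement not satisfied.

Notice: 29 days given; 30 required. Not satisfied.
Quorum: 50% of 5,769 = 2,884.50, rounded up to 2,885; 2,892 present. Satisfied.
Vote: requires two-thirds of the votes cast (2,892 − 219 abstaining = 2,673); 2/3 of 2673 = 1782, so 1,782 needed; 1,784 in favor. Satisfied.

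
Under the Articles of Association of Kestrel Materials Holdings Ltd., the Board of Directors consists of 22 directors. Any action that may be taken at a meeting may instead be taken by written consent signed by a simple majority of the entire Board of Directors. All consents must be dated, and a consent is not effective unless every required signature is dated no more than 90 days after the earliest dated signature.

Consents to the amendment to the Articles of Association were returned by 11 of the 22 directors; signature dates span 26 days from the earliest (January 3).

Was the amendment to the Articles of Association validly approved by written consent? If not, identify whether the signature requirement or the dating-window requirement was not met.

Not effective — insufficient signatures.

Signatures required: a simple majority of 22 — a majority of 22 is 12, so 12 needed; 11 signed. Insufficient.
Dating window: the latest signature is 26 days after the earliest; the limit is 90 days. Within the window.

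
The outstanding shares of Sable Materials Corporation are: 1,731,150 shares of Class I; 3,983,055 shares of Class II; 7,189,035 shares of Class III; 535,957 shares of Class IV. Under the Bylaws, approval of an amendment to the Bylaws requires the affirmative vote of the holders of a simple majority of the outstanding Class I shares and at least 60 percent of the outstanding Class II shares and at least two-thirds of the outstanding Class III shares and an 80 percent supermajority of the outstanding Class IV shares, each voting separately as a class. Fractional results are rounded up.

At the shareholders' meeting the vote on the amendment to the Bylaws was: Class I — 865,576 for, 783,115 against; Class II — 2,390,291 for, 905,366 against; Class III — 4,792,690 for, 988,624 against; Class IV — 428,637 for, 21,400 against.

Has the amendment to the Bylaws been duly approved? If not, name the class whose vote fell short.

Not approved — the Class IV shares did not give the required vote.

Class I: a majority of 1731150 is 865576; 865,576 required, 865,576 in favor — approved.
Class II: 3/5 of 3983055 = 2389833; 2,389,833 required, 2,390,291 in favor — approved.
Class III: 2/3 of 7189035 = 4792690; 4,792,690 required, 4,792,690 in favor — approved.
Class IV: 4/5 of 535957 = 428765.60, rounded up to 428766; 428,766 required, 428,637 in favor — not approved.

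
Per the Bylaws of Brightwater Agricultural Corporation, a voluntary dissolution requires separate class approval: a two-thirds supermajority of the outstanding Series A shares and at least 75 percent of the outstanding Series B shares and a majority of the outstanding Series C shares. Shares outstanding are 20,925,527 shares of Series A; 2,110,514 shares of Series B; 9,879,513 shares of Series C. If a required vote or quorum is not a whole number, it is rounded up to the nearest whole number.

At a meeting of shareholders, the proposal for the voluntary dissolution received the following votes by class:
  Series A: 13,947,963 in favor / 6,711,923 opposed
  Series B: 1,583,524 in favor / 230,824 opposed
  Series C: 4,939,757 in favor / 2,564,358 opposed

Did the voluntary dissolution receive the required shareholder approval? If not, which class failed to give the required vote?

Series A: 2/3 of 20925527 = 13950351.33, rounded up to 13950352; 13,950,352 required, 13,947,963 in favor — not approved.
Series B: 3/4 of 2110514 = 1582885.50, rounded up to 1582886; 1,582,886 required, 1,583,524 in favor — approved.
Series C: a majority of 9879513 is 4939757; 4,939,757 required, 4,939,757 in favor — approved.

Not approved — the Series A shares did not give the required vote.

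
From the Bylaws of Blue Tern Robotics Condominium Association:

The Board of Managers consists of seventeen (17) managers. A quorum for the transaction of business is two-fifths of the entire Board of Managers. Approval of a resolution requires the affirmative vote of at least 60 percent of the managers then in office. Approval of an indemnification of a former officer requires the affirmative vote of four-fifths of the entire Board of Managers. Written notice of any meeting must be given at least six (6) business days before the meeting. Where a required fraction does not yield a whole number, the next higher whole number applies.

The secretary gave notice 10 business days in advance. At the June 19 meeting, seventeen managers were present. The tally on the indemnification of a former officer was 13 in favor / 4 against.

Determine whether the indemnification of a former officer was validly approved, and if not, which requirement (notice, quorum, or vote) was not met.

Notice: 10 business days given; 6 required (10 ≥ 6). Satisfied.
Quorum: 17 present; quorum is 7. Satisfied.
Vote: the indemnification of a former officer requires four-fifths of the entire Board of Managers (17). 4/5 of 17 = 13.60, rounded up to 14, so 14 affirmative votes are needed; 13 voted in favor. Not satisfied.

Invalid — vote requirement not satisfied.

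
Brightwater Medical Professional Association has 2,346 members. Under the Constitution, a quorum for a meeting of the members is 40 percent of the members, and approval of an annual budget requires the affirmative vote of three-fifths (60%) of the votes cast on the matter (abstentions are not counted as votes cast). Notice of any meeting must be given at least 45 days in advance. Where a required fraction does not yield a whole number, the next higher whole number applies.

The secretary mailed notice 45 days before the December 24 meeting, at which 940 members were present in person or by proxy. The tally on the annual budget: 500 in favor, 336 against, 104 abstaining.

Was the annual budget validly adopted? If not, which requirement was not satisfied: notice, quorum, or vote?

Notice: 45 days given; 45 required. Satisfied.
Quorum: 40% of 2,346 = 938.40, rounded up to 939; 940 present. Satisfied.
Vote: requires three-fifths of the votes cast (940 − 104 abstaining = 836); 3/5 of 836 = 501.60, rounded up to 502, so 502 needed; 500 in favor. Not satisfied.

Invalid — vote requirement not satisfied.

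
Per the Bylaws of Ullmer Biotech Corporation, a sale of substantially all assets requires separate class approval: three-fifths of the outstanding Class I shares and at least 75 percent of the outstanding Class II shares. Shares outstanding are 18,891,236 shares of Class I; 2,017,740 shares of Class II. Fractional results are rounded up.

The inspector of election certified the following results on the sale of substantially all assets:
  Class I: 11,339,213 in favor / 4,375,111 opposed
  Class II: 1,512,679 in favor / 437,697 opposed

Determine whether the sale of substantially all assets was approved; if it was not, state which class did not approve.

Not approved — the Class II shares did not give the required vote.

Class I: 3/5 of 18891236 = 11334741.60, rounded up to 11334742; 11,334,742 required, 11,339,213 in favor — approved.
Class II: 3/4 of 2017740 = 1513305; 1,513,305 required, 1,512,679 in favor — not approved.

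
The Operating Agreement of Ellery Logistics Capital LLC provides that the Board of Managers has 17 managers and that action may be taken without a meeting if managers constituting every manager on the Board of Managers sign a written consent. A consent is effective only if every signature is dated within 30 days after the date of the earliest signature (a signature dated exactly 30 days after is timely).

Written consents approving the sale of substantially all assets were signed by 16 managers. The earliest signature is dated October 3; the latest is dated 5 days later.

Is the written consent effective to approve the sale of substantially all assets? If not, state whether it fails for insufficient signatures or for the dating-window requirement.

Not effective — insufficient signatures.

Signatures required: the unanimous vote of 17 — unanimous means all 17, so 17 needed; 16 signed. Insufficient.
Dating window: the latest signature is 5 days after the earliest; the limit is 30 days. Within the window.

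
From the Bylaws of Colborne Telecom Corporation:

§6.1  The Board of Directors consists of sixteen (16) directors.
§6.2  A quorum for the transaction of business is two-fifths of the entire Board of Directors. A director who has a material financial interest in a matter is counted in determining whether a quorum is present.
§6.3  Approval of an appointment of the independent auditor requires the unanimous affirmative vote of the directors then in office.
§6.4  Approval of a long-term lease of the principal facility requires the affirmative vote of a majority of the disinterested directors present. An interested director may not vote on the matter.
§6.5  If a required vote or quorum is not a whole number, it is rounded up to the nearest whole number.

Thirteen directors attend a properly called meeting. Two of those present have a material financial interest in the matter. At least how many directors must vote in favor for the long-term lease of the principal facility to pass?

The long-term lease of the principal facility requires a majority of the disinterested directors present (13 − 2 = 11).
A majority of 11 is 6.

6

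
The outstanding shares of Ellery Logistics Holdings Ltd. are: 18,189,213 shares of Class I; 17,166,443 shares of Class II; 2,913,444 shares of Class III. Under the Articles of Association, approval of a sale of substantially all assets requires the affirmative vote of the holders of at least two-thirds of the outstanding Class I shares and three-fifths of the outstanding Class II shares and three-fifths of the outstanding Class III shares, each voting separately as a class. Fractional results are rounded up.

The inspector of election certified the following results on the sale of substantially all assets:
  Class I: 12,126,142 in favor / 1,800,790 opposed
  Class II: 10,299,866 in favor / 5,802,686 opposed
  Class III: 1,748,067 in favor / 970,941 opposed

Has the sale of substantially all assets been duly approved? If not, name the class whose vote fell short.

Approved — every class gave the required vote.

Class I: 2/3 of 18189213 = 12126142; 12,126,142 required, 12,126,142 in favor — approved.
Class II: 3/5 of 17166443 = 10299865.80, rounded up to 10299866; 10,299,866 required, 10,299,866 in favor — approved.
Class III: 3/5 of 2913444 = 1748066.40, rounded up to 1748067; 1,748,067 required, 1,748,067 in favor — approved.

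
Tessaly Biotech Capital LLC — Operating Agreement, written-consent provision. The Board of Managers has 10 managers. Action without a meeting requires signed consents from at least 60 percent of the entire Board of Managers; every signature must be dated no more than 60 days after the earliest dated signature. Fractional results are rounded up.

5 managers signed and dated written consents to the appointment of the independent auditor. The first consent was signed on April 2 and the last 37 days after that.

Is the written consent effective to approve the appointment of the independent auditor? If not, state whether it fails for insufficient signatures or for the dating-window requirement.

Signatures required: at least 60 percent of 10 — 3/5 of 10 = 6, so 6 needed; 5 signed. Insufficient.
Dating window: the latest signature is 37 days after the earliest; the limit is 60 days. Within the window.

Not effective — insufficient signatures.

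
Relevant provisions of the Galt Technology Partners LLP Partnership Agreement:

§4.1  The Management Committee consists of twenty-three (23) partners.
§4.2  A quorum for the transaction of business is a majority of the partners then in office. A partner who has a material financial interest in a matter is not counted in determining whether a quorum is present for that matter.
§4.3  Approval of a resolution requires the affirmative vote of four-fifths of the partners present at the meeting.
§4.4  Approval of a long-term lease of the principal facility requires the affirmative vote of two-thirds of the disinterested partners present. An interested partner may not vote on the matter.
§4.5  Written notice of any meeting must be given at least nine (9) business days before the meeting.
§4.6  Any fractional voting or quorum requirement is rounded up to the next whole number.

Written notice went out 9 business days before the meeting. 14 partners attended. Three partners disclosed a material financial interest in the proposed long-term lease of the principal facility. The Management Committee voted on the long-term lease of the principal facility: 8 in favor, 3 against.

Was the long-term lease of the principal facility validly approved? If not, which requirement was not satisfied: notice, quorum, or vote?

Invalid — quorum requirement not satisfied.

Notice: 9 business days given; 9 required (9 ≥ 9). Satisfied.
Quorum: 14 present, but the 3 interested partners do not count, leaving 11. Quorum is 12. Not satisfied.
Vote: the long-term lease of the principal facility requires two-thirds of the disinterested partners present (14 − 3 = 11). 2/3 of 11 = 7.33, rounded up to 8, so 8 affirmative votes are needed; 8 voted in favor. Satisfied. (Moot — without a quorum no business can be validly transacted.)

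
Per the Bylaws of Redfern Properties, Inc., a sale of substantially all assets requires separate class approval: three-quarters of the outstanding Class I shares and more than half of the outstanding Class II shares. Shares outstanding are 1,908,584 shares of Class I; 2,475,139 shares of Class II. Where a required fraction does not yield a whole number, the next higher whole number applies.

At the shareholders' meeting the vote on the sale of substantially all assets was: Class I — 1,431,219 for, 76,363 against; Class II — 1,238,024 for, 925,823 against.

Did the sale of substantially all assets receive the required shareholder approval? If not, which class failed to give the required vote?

Class I: 3/4 of 1908584 = 1431438; 1,431,438 required, 1,431,219 in favor — not approved.
Class II: a majority of 2475139 is 1237570; 1,237,570 required, 1,238,024 in favor — approved.

Not approved — the Class I shares did not give the required vote.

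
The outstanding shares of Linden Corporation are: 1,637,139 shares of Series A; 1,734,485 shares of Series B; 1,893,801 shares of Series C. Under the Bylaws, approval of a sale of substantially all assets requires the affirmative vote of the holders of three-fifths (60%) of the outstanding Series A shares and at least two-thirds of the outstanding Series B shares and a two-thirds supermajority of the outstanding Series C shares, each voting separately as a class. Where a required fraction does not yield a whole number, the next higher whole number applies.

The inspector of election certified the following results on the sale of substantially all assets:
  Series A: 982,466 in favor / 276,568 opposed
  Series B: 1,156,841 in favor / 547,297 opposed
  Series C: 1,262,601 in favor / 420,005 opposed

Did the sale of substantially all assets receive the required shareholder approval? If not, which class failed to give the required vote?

Approved — every class gave the required vote.

Series A: 3/5 of 1637139 = 982283.40, rounded up to 982284; 982,284 required, 982,466 in favor — approved.
Series B: 2/3 of 1734485 = 1156323.33, rounded up to 1156324; 1,156,324 required, 1,156,841 in favor — approved.
Series C: 2/3 of 1893801 = 1262534; 1,262,534 required, 1,262,601 in favor — approved.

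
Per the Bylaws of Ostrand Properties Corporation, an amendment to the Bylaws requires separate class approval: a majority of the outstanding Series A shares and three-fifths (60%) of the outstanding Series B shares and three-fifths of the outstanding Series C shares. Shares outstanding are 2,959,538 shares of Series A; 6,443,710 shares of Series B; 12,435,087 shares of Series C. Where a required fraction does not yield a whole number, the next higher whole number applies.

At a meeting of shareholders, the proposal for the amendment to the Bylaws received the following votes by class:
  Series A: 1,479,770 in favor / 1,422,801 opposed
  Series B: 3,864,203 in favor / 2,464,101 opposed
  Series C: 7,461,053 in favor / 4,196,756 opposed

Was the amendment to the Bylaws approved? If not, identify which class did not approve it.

Series A: a majority of 2959538 is 1479770; 1,479,770 required, 1,479,770 in favor — approved.
Series B: 3/5 of 6443710 = 3866226; 3,866,226 required, 3,864,203 in favor — not approved.
Series C: 3/5 of 12435087 = 7461052.20, rounded up to 7461053; 7,461,053 required, 7,461,053 in favor — approved.

Not approved — the Series B shares did not give the required vote.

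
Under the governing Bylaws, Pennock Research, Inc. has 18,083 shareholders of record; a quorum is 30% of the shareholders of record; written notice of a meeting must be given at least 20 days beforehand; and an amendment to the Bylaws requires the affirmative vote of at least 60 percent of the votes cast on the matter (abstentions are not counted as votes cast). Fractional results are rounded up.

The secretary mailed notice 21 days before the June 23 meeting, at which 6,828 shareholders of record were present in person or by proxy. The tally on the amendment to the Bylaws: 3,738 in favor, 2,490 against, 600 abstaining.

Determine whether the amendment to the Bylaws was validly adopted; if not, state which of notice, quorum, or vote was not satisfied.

Valid — all requirements satisfied.

Notice: 21 days given; 20 required. Satisfied.
Quorum: 30% of 18,083 = 5,424.90, rounded up to 5,425; 6,828 present. Satisfied.
Vote: requires three-fifths of the votes cast (6,828 − 600 abstaining = 6,228); 3/5 of 6228 = 3736.80, rounded up to 3737, so 3,737 needed; 3,738 in favor. Satisfied.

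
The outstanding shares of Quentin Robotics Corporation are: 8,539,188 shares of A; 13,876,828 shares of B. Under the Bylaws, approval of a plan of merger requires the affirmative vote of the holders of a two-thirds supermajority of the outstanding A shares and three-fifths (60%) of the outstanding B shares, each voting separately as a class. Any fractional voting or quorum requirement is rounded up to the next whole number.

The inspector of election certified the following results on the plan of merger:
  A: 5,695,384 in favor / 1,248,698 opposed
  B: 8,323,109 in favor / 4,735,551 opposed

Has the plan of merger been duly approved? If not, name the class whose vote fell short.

A: 2/3 of 8539188 = 5692792; 5,692,792 required, 5,695,384 in favor — approved.
B: 3/5 of 13876828 = 8326096.80, rounded up to 8326097; 8,326,097 required, 8,323,109 in favor — not approved.

Not approved — the B shares did not give the required vote.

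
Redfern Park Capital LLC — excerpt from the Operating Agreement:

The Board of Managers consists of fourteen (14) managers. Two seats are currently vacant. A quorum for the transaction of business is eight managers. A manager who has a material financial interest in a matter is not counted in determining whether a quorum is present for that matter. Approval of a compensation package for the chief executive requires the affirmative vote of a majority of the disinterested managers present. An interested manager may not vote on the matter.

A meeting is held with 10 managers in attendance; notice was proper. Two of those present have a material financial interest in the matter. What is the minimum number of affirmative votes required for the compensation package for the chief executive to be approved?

The compensation package for the chief executive requires a majority of the disinterested managers present (10 − 2 = 8).
A majority of 8 is 5.

5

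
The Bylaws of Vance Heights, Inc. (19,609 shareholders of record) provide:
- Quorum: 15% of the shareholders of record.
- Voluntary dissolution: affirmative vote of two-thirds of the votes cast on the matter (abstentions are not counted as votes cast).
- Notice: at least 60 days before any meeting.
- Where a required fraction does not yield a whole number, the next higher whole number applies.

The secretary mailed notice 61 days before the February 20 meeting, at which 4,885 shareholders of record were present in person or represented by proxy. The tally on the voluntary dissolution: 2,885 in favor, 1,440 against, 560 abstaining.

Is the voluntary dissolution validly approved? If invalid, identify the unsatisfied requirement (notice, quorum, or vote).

Notice: 61 days given; 60 required. Satisfied.
Quorum: 15% of 19,609 = 2,941.35, rounded up to 2,942; 4,885 present. Satisfied.
Vote: requires two-thirds of the votes cast (4,885 − 560 abstaining = 4,325); 2/3 of 4325 = 2883.33, rounded up to 2884, so 2,884 needed; 2,885 in favor. Satisfied.

Valid — all requirements satisfied.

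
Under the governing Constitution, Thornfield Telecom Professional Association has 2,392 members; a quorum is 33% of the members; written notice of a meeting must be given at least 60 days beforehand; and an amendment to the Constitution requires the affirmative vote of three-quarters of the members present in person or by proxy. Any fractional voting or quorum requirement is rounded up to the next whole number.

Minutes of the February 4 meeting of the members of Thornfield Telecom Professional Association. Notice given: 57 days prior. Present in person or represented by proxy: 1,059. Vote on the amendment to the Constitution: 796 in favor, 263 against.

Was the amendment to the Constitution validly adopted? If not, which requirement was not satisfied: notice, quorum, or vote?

Notice: 57 days given; 60 required. Not satisfied.
Quorum: 33% of 2,392 = 789.36, rounded up to 790; 1,059 present. Satisfied.
Vote: requires three-fourths of those present (1,059); 3/4 of 1059 = 794.25, rounded up to 795, so 795 needed; 796 in favor. Satisfied.

Invalid — notice requirement not satisfied.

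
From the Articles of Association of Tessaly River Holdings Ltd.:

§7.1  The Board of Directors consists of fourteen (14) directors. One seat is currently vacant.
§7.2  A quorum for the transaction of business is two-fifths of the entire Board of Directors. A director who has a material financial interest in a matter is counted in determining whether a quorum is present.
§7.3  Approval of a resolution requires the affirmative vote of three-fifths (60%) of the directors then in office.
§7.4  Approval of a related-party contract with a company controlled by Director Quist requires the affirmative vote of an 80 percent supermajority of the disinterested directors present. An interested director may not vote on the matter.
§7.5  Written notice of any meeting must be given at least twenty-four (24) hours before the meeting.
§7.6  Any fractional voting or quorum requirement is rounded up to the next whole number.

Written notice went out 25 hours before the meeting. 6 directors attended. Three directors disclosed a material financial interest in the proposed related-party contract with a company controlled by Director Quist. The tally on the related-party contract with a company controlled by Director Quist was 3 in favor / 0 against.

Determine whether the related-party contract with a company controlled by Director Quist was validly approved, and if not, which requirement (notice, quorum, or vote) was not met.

Notice: 25 hours given; 24 required (25 ≥ 24). Satisfied.
Quorum: 6 present (interested directors count toward quorum); quorum is 6. Satisfied.
Vote: the related-party contract with a company controlled by Director Quist requires four-fifths of the disinterested directors present (6 − 3 = 3). 4/5 of 3 = 2.40, rounded up to 3, so 3 affirmative votes are needed; 3 voted in favor. Satisfied.

Valid — all requirements satisfied.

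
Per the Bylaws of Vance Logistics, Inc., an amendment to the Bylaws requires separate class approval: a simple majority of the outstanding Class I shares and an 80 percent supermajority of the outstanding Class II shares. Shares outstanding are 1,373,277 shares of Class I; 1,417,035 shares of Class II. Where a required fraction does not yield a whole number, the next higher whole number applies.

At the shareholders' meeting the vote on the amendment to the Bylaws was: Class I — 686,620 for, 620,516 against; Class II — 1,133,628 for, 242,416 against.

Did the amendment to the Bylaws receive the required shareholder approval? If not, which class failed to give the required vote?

Not approved — the Class I shares did not give the required vote.

Class I: a majority of 1373277 is 686639; 686,639 required, 686,620 in favor — not approved.
Class II: 4/5 of 1417035 = 1133628; 1,133,628 required, 1,133,628 in favor — approved.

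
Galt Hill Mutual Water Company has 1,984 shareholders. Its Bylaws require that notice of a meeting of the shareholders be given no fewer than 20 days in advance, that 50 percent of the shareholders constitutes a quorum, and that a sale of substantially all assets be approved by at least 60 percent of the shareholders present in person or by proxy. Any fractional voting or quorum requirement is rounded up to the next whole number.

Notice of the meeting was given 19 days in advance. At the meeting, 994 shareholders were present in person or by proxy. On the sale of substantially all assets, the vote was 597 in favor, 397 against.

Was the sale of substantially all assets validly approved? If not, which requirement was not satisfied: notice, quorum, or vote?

Invalid — notice requirement not satisfied.

Notice: 19 days given; 20 required. Not satisfied.
Quorum: 50% of 1,984 = 992; 994 present. Satisfied.
Vote: requires three-fifths of those present (994); 3/5 of 994 = 596.40, rounded up to 597, so 597 needed; 597 in favor. Satisfied.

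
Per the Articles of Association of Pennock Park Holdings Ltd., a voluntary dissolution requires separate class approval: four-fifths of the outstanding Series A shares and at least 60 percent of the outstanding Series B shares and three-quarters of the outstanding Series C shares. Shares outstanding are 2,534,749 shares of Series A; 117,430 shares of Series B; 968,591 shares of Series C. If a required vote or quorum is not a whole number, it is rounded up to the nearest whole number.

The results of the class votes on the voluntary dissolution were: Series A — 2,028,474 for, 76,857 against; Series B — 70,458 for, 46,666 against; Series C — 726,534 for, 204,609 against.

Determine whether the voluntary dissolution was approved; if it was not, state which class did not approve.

Series A: 4/5 of 2534749 = 2027799.20, rounded up to 2027800; 2,027,800 required, 2,028,474 in favor — approved.
Series B: 3/5 of 117430 = 70458; 70,458 required, 70,458 in favor — approved.
Series C: 3/4 of 968591 = 726443.25, rounded up to 726444; 726,444 required, 726,534 in favor — approved.

Approved — every class gave the required vote.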